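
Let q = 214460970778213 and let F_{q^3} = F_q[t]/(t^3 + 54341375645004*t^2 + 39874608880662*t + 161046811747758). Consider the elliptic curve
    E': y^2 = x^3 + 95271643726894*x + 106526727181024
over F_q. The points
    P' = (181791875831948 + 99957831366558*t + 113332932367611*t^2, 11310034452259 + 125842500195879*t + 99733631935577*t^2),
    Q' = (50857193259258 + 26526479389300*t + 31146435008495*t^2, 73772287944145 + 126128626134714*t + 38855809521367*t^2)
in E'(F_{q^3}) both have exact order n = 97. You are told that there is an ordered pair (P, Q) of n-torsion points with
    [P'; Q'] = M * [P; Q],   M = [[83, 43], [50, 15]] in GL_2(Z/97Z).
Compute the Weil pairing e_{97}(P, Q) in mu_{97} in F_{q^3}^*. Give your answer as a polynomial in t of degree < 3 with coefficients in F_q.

140209148527995 + 38421666680323*t + 62596002895838*t^2

The 97-Weil pairing on E[97] over F_{214460970778213} is alternating-bilinear: e_{97}(P',Q') = e_{97}(P,Q)^det(M).
So e_{97}(P,Q) = e_{97}(P',Q')^{3}, since 65*3 = 1 mod 97.
7-bit Miller (1100001) on E'/F_{214460970778213} with a'=95271643726894, b'=106526727181024: accumulate tangent/chord ratios at Q'+S and P'+S'.
Result: e(P',Q') = 98769918815704 + 53908363399694*t + 187781946388830*t^2.
(98769918815704 + 53908363399694*t + 187781946388830*t^2)^{3} mod (214460970778213,f) = 140209148527995 + 38421666680323*t + 62596002895838*t^2.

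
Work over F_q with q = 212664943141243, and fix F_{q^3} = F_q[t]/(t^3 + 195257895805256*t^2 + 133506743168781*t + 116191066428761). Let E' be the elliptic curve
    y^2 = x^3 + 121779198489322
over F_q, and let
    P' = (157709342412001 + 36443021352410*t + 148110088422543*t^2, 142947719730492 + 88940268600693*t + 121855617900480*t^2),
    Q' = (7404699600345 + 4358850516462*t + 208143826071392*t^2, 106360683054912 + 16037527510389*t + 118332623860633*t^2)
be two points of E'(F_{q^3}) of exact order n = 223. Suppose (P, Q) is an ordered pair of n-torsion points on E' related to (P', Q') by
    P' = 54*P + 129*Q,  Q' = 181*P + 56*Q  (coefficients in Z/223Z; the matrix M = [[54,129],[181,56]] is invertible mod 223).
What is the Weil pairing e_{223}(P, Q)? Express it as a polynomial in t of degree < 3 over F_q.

94171845237505 + 101389985041445*t + 112217125704286*t^2

e_{223} is bilinear + alternating on E[223], so e_{223}(54*P + 129*Q, 181*P + 56*Q) = e_{223}(P,Q)^(54*56-129*181).
det(M) mod 223 = 191; its inverse in (Z/223)^* is 216 (check: 191*216 mod 223 = 1).
Double-and-add over 11011111: 8-1 doublings, 7-1 additions; each step l_{T,T}/v_{2T} or l_{T,P'}/v at Q'+S for random S.
Result: e(P',Q') = 156597739893557 + 101211565367772*t + 117506495241202*t^2.
e_{223}(P,Q) = (156597739893557 + 101211565367772*t + 117506495241202*t^2)^{216} = 94171845237505 + 101389985041445*t + 112217125704286*t^2.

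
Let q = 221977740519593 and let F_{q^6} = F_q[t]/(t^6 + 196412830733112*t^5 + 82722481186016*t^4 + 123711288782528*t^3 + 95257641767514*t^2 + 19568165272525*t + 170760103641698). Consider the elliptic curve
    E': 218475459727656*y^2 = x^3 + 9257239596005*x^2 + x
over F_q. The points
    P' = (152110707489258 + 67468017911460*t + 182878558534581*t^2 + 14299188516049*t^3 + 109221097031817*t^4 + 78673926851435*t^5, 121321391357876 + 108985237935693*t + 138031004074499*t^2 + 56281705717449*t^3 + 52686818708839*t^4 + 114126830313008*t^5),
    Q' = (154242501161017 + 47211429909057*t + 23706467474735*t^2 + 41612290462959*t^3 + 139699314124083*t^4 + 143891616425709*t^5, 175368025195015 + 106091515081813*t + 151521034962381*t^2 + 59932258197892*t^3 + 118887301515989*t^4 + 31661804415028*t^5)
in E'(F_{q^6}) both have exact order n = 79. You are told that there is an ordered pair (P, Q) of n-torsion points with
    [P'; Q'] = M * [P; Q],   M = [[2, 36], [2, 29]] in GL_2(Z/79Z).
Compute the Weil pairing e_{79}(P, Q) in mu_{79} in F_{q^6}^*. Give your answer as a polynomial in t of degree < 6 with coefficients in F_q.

29397349711087 + 212555976105101*t + 108259108358021*t^2 + 208779502635047*t^3 + 16115639305131*t^4 + 136813364656477*t^5

Since e_{79}(P,P)=e_{79}(Q,Q)=1 and e_{79}(Q,P)=e_{79}(P,Q)^{-1}, expanding e_{79}(2*P + 36*Q,2*P + 29*Q) leaves e(P,Q)^det(M).
det(M) mod 79 = 65; its inverse in (Z/79)^* is 62 (check: 65*62 mod 79 = 1).
Undo Montgomery via alpha=130968805940039, beta=60168625641764: (a',b')=(149034447775312,99923228832039) over F_{221977740519593}.
Miller loop for e_{79} over F_{221977740519593^6}: bits of 79 = 1001111; 6 double steps + 4 add steps, l/v at each.
Result: e(P',Q') = 142067261943139 + 64858433725066*t + 40856193544190*t^2 + 3348736243002*t^3 + 151069369493026*t^4 + 38838709515313*t^5.
e_{79}(P,Q) = (142067261943139 + 64858433725066*t + 40856193544190*t^2 + 3348736243002*t^3 + 151069369493026*t^4 + 38838709515313*t^5)^{62} = 29397349711087 + 212555976105101*t + 108259108358021*t^2 + 208779502635047*t^3 + 16115639305131*t^4 + 136813364656477*t^5.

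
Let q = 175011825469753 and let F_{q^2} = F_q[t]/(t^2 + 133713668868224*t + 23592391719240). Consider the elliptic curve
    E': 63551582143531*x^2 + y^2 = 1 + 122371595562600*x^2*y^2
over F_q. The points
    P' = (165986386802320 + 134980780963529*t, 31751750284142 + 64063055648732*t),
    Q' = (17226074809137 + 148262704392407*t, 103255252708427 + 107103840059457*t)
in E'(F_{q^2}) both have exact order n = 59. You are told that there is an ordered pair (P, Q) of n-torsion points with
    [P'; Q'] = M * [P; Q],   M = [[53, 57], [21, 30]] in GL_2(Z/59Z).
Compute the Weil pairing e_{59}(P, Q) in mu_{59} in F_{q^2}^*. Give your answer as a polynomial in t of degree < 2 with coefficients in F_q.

71320515393501 + 160689743285693*t

e_{59}(aP+bQ,cP+dQ) = e_{59}(P,Q)^(ad-bc); with (a,b,c,d)=(53,57,21,30) this gives the det-59 law.
Hence e(P,Q) = e(P',Q')^{56} where 56 = 39^{-1} mod 59.
Edwards->Montgomery: u=(1+y)/(1-y), v=u/x -> 67980059085547v^2=u^3+125782312470488u^2+u; then x_W=29047953012671u+1818558706063: y^2=x^3+164269247441983*x+92910888981370.
6-bit Miller (111011) on E'/F_{175011825469753} with a'=164269247441983, b'=92910888981370: accumulate tangent/chord ratios at Q'+S and P'+S'.
Miller gives e_{59}(P',Q') = 1409826994151 + 86354346191736*t in F_{175011825469753^2}.
Thus e_{59}(P,Q) = 71320515393501 + 160689743285693*t.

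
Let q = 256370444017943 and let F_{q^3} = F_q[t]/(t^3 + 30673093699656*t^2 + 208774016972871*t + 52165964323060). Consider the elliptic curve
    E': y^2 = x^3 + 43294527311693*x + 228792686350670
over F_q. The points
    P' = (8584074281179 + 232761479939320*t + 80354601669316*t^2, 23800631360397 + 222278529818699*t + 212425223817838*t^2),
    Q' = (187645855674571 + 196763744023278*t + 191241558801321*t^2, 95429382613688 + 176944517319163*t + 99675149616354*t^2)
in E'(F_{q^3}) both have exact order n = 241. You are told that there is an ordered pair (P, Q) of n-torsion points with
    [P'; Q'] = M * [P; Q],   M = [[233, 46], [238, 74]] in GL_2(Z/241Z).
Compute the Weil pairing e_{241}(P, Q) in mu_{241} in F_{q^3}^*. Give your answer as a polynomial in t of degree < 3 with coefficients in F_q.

2804395143812 + 200386310376866*t + 246554026270683*t^2

The 241-Weil pairing on E[241] over F_{256370444017943} is alternating-bilinear: e_{241}(P',Q') = e_{241}(P,Q)^det(M).
Inverting 28 mod 241: 198. Thus e_{241}(P,Q) = e(P',Q')^{198}.
Build f_{241,P'} and f_{241,Q'} via the 8-bit ladder of 241=11110001_2; evaluate at shifted divisors; quotient in F_{256370444017943^3}.
f_P(D_Q)/f_Q(D_P) = 2393036824217 + 2794972348884*t + 176852373150046*t^2.
Hence e(P,Q) = 2804395143812 + 200386310376866*t + 246554026270683*t^2 in F_{256370444017943^3}^*.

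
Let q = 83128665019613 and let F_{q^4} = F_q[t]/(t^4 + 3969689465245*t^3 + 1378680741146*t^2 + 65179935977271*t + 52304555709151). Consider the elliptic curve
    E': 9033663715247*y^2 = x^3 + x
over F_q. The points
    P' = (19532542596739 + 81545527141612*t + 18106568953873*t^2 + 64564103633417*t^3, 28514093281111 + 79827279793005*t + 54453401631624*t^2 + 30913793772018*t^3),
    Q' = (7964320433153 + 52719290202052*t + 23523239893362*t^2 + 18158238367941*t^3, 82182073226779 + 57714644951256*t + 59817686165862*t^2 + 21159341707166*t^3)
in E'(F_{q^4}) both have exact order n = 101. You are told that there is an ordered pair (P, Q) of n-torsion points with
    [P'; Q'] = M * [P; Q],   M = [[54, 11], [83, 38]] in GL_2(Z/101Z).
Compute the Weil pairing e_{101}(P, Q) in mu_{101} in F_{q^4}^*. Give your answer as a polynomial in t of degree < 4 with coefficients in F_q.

28703511112732 + 76182701236052*t + 59578837521810*t^2 + 24968584193897*t^3

e_{101} is bilinear + alternating on E[101], so e_{101}(54*P + 11*Q, 83*P + 38*Q) = e_{101}(P,Q)^(54*38-11*83).
So e_{101}(P,Q) = e_{101}(P',Q')^{83}, since 28*83 = 1 mod 101.
Montgomery->Weierstrass: x_W = 32345049047708*x, y_W=32345049047708*y on F_{83128665019613}; lands on y^2=x^3+21818017876110*x.
Double-and-add over 1100101: 7-1 doublings, 4-1 additions; each step l_{T,T}/v_{2T} or l_{T,P'}/v at Q'+S for random S.
The quotient is 60839658754921 + 17541843451463*t + 18622887876295*t^2 + 4841979236777*t^3.
e_{101}(P,Q) = (60839658754921 + 17541843451463*t + 18622887876295*t^2 + 4841979236777*t^3)^{83} = 28703511112732 + 76182701236052*t + 59578837521810*t^2 + 24968584193897*t^3.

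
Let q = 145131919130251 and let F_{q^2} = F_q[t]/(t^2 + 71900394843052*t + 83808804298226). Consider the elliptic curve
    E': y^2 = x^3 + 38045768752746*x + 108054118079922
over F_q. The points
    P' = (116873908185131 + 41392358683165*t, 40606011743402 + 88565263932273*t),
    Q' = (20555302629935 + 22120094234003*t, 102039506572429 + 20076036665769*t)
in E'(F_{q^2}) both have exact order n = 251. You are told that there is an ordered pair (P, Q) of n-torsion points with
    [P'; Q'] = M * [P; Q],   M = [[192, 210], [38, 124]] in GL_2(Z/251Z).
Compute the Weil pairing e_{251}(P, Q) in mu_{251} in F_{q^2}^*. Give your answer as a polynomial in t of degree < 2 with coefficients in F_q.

115207596924091 + 115118399043962*t

Under M = [[192,210],[38,124]] in GL_2(Z/251), e_{251}(P',Q') = e_{251}(P,Q)^(192*124-210*38 mod 251).
det(M) mod 251 = 15; its inverse in (Z/251)^* is 67 (check: 15*67 mod 251 = 1).
Double-and-add over 11111011: 8-1 doublings, 7-1 additions; each step l_{T,T}/v_{2T} or l_{T,P'}/v at Q'+S for random S.
Result: e(P',Q') = 60346545641456 + 94638298412602*t.
Finally e_{251}(P,Q) = 115207596924091 + 115118399043962*t.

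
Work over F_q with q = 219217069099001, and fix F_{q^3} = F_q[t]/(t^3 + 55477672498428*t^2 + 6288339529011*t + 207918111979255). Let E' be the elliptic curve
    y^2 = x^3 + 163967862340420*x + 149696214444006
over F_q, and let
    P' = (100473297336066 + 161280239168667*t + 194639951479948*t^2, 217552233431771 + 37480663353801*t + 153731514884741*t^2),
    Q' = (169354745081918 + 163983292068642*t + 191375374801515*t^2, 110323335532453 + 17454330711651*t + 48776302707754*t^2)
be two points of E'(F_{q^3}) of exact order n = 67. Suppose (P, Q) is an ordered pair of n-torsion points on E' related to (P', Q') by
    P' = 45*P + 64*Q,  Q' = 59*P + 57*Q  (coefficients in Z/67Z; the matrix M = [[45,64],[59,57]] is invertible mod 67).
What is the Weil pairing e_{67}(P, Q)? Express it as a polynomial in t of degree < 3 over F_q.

Since e_{67}(P,P)=e_{67}(Q,Q)=1 and e_{67}(Q,P)=e_{67}(P,Q)^{-1}, expanding e_{67}(45*P + 64*Q,59*P + 57*Q) leaves e(P,Q)^det(M).
So e_{67}(P,Q) = e_{67}(P',Q')^{40}, since 62*40 = 1 mod 67.
Build f_{67,P'} and f_{67,Q'} via the 7-bit ladder of 67=1000011_2; evaluate at shifted divisors; quotient in F_{219217069099001^3}.
The quotient is 85687466494360 + 25831730781907*t + 63751256150728*t^2.
Raise to 40: e(P,Q) = 135079246265794 + 217857149674188*t + 45337856802271*t^2 in mu_{67}.

135079246265794 + 217857149674188*t + 45337856802271*t^2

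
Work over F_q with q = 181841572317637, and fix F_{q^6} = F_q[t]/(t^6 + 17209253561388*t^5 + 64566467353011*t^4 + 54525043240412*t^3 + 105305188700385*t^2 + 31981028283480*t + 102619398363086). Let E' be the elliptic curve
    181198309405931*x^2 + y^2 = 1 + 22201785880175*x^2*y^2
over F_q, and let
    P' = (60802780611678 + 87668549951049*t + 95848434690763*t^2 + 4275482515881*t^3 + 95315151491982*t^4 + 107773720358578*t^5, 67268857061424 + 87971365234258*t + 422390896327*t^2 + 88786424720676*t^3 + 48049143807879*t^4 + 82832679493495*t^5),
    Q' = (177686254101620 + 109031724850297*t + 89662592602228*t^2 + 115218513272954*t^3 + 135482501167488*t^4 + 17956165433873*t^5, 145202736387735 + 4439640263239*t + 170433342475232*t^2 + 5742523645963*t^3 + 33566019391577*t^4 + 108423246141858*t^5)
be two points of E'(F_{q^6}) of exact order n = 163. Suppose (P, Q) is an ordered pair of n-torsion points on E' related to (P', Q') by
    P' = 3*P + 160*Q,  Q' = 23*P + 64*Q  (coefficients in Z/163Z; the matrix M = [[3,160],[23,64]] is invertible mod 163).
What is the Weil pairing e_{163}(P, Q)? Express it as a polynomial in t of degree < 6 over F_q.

28943232907366 + 121583103135982*t + 76536684953200*t^2 + 76411037270592*t^3 + 144630076860396*t^4 + 119350038361836*t^5

Alternating bilinearity on E[163] (values in mu_{163} in F_{181841572317637^6}) gives e(P',Q') = e(P,Q)^det(M).
So e_{163}(P,Q) = e_{163}(P',Q')^{5}, since 98*5 = 1 mod 163.
Map (x,y)_Ed via u=(1+y)/(1-y), v=(1+y)/((1-y)x) to Montgomery A=6154775476059,B=140356058337278; then to (a',b')=(144427901094941,159240512161857).
8-bit Miller (10100011) on E'/F_{181841572317637} with a'=144427901094941, b'=159240512161857: accumulate tangent/chord ratios at Q'+S and P'+S'.
So e_{163}(P',Q') = 46900658443941 + 145860663480139*t + 57252172587004*t^2 + 140193396239663*t^3 + 140500242695050*t^4 + 155038220825329*t^5.
Finally e_{163}(P,Q) = 28943232907366 + 121583103135982*t + 76536684953200*t^2 + 76411037270592*t^3 + 144630076860396*t^4 + 119350038361836*t^5.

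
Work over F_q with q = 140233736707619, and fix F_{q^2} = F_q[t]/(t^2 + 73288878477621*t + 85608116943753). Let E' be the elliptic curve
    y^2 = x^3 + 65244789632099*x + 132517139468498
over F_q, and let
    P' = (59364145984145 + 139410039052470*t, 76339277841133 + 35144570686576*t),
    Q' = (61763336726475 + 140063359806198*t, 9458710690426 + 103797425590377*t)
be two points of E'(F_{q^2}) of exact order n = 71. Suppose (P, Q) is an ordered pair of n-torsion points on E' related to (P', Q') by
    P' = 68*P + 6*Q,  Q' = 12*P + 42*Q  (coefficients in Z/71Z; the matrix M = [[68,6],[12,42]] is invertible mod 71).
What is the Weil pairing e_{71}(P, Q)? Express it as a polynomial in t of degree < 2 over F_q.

e_{71} is bilinear + alternating on E[71], so e_{71}(68*P + 6*Q, 12*P + 42*Q) = e_{71}(P,Q)^(68*42-6*12).
So e_{71}(P,Q) = e_{71}(P',Q')^{19}, since 15*19 = 1 mod 71.
Double-and-add over 1000111: 7-1 doublings, 4-1 additions; each step l_{T,T}/v_{2T} or l_{T,P'}/v at Q'+S for random S.
e_{71}(P',Q') = 48711863303178 + 94544561467152*t.
e_{71}(P,Q) = (48711863303178 + 94544561467152*t)^{19} = 55690898356653 + 102988286657078*t.

55690898356653 + 102988286657078*t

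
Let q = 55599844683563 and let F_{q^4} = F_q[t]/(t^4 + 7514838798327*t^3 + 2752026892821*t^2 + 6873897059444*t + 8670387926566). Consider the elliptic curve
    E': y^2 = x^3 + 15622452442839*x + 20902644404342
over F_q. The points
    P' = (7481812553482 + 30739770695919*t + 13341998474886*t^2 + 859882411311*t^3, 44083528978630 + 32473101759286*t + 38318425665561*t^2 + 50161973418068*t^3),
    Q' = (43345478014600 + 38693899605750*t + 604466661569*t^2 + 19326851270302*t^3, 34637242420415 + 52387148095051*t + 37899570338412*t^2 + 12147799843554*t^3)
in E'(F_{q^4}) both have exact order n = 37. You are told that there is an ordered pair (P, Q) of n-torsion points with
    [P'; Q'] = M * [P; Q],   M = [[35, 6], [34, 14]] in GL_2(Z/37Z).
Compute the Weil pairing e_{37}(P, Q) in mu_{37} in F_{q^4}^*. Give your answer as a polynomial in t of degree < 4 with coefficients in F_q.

52227421833209 + 8420971573077*t + 26847293872498*t^2 + 41438470552794*t^3

e_{37} is bilinear + alternating on E[37], so e_{37}(35*P + 6*Q, 34*P + 14*Q) = e_{37}(P,Q)^(35*14-6*34).
35*14 - 6*34 = 286; reduced mod 37: det = 27, inverse 11.
Build f_{37,P'} and f_{37,Q'} via the 6-bit ladder of 37=100101_2; evaluate at shifted divisors; quotient in F_{55599844683563^4}.
e_{37}(P',Q') = 44830095243687 + 11395588458556*t + 40894365448398*t^2 + 12114604206606*t^3.
(44830095243687 + 11395588458556*t + 40894365448398*t^2 + 12114604206606*t^3)^{11} mod (55599844683563,f) = 52227421833209 + 8420971573077*t + 26847293872498*t^2 + 41438470552794*t^3.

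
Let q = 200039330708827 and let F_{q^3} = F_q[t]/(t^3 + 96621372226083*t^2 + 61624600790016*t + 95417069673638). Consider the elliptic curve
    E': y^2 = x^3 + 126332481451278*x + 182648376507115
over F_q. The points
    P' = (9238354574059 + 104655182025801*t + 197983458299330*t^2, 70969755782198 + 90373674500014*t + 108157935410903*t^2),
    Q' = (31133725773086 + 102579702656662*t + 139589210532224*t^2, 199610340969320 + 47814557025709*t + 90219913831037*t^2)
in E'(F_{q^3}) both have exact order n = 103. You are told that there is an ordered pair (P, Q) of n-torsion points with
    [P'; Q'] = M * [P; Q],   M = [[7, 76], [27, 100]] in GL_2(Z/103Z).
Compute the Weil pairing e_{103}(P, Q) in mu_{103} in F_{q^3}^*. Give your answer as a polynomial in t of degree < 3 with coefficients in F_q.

e_{103} is bilinear + alternating on E[103], so e_{103}(7*P + 76*Q, 27*P + 100*Q) = e_{103}(P,Q)^(7*100-76*27).
7*100 - 76*27 = -1352; reduced mod 103: det = 90, inverse 95.
Double-and-add over 1100111: 7-1 doublings, 5-1 additions; each step l_{T,T}/v_{2T} or l_{T,P'}/v at Q'+S for random S.
f_P(D_Q)/f_Q(D_P) = 168507259214771 + 22504334853090*t + 72304214708482*t^2.
Hence e(P,Q) = 39887501583287 + 148870498903249*t + 10399242071736*t^2 in F_{200039330708827^3}^*.

39887501583287 + 148870498903249*t + 10399242071736*t^2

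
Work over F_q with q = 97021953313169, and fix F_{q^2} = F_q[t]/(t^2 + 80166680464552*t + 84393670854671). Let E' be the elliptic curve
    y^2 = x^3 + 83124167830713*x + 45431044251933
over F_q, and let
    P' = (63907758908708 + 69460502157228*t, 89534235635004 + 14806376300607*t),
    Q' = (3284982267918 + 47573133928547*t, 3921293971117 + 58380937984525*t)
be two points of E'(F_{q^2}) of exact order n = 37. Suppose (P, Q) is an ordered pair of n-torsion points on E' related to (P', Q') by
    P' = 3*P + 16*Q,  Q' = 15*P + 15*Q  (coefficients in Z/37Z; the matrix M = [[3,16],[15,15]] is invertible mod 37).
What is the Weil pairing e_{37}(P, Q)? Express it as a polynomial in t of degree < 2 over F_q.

The 37-Weil pairing on E[37] over F_{97021953313169} is alternating-bilinear: e_{37}(P',Q') = e_{37}(P,Q)^det(M).
det M = 3*15 - 16*15 = -195 = 27 (mod 37); 27^{-1} = 11 (mod 37).
6-bit Miller (100101) on E'/F_{97021953313169} with a'=83124167830713, b'=45431044251933: accumulate tangent/chord ratios at Q'+S and P'+S'.
Result: e(P',Q') = 12436932610280 + 22783140209484*t.
Finally e_{37}(P,Q) = 46436330395450 + 45711558203637*t.

46436330395450 + 45711558203637*t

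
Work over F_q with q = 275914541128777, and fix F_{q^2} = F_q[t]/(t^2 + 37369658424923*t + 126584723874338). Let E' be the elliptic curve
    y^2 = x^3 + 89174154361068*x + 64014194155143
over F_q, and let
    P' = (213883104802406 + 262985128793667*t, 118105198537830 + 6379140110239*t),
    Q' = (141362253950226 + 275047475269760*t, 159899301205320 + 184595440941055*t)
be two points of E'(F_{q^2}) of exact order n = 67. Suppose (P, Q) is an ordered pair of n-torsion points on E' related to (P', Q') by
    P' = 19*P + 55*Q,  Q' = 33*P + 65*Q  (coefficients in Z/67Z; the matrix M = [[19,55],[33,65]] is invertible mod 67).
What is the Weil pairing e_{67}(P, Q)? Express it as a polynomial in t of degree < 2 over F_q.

88591032585495 + 80359515224056*t

e_{67} is bilinear + alternating on E[67], so e_{67}(19*P + 55*Q, 33*P + 65*Q) = e_{67}(P,Q)^(19*65-55*33).
Inverting 23 mod 67: 35. Thus e_{67}(P,Q) = e(P',Q')^{35}.
7-bit Miller (1000011) on E'/F_{275914541128777} with a'=89174154361068, b'=64014194155143: accumulate tangent/chord ratios at Q'+S and P'+S'.
The quotient is 153210258010346 + 103812893319804*t.
Finally e_{67}(P,Q) = 88591032585495 + 80359515224056*t.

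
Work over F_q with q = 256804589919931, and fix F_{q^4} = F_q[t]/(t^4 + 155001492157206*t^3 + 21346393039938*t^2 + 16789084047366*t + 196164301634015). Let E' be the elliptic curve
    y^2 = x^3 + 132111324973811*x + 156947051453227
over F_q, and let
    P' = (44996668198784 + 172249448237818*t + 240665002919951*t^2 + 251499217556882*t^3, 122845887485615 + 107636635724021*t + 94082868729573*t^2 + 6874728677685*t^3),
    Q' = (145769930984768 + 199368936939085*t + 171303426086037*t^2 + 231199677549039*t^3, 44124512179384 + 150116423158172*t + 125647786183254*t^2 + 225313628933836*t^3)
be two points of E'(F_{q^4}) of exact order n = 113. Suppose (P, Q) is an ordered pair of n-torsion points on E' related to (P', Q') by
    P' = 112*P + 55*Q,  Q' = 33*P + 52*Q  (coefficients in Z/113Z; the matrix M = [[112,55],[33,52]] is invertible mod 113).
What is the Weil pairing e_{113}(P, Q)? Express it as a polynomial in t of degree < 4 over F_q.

78274068314449 + 26650180751219*t + 31605156275364*t^2 + 108322826030072*t^3

Under M = [[112,55],[33,52]] in GL_2(Z/113), e_{113}(P',Q') = e_{113}(P,Q)^(112*52-55*33 mod 113).
det M = 112*52 - 55*33 = 4009 = 54 (mod 113); 54^{-1} = 90 (mod 113).
Build f_{113,P'} and f_{113,Q'} via the 7-bit ladder of 113=1110001_2; evaluate at shifted divisors; quotient in F_{256804589919931^4}.
f_P(D_Q)/f_Q(D_P) = 255514427706448 + 39447484062131*t + 141212582506390*t^2 + 14694103729158*t^3.
Raise to 90: e(P,Q) = 78274068314449 + 26650180751219*t + 31605156275364*t^2 + 108322826030072*t^3 in mu_{113}.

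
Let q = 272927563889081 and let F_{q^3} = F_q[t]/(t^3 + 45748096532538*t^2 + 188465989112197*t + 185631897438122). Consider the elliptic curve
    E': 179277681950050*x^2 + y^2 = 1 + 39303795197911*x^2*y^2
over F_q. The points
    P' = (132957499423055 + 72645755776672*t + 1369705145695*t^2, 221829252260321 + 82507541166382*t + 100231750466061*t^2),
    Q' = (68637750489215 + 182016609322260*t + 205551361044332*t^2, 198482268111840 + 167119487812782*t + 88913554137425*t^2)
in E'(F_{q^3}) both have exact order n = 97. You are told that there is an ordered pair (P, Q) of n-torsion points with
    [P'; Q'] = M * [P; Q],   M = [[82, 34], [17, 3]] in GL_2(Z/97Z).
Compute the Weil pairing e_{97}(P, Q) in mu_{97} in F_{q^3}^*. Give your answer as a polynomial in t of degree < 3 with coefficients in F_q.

Since e_{97}(P,P)=e_{97}(Q,Q)=1 and e_{97}(Q,P)=e_{97}(P,Q)^{-1}, expanding e_{97}(82*P + 34*Q,17*P + 3*Q) leaves e(P,Q)^det(M).
So e_{97}(P,Q) = e_{97}(P',Q')^{26}, since 56*26 = 1 mod 97.
Edwards->Montgomery: u=(1+y)/(1-y), v=u/x -> 171428951196652v^2=u^3+27307404191428u^2+u; then x_W=103225362660305u+263869882765561: y^2=x^3+208713126774147*x+108765658042701.
Build f_{97,P'} and f_{97,Q'} via the 7-bit ladder of 97=1100001_2; evaluate at shifted divisors; quotient in F_{272927563889081^3}.
f_P(D_Q)/f_Q(D_P) = 253583266657090 + 25052522175432*t + 260396012423814*t^2.
e_{97}(P,Q) = (253583266657090 + 25052522175432*t + 260396012423814*t^2)^{26} = 222721847540699 + 119137530395644*t + 67229268224434*t^2.

222721847540699 + 119137530395644*t + 67229268224434*t^2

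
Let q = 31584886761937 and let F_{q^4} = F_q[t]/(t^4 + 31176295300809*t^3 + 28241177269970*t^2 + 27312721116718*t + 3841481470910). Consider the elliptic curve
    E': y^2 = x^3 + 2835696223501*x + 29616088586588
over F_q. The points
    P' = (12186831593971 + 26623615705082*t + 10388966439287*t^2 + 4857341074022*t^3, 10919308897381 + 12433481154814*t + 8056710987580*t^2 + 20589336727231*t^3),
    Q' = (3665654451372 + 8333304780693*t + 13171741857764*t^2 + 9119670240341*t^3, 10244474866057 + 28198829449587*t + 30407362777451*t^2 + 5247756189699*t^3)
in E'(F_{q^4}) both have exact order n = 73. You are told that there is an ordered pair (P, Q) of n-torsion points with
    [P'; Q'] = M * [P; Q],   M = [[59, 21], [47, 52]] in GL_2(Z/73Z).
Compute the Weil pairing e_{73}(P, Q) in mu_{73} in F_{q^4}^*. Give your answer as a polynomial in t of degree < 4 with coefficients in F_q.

17302123562872 + 596437603452*t + 4051007682684*t^2 + 9083983200137*t^3

e_{73}(aP+bQ,cP+dQ) = e_{73}(P,Q)^(ad-bc); with (a,b,c,d)=(59,21,47,52) this gives the det-73 law.
Hence e(P,Q) = e(P',Q')^{2} where 2 = 37^{-1} mod 73.
7-bit Miller (1001001) on E'/F_{31584886761937} with a'=2835696223501, b'=29616088586588: accumulate tangent/chord ratios at Q'+S and P'+S'.
f_P(D_Q)/f_Q(D_P) = 22644195044100 + 12905625629053*t + 24843478157942*t^2 + 18151526228448*t^3.
Thus e_{73}(P,Q) = 17302123562872 + 596437603452*t + 4051007682684*t^2 + 9083983200137*t^3.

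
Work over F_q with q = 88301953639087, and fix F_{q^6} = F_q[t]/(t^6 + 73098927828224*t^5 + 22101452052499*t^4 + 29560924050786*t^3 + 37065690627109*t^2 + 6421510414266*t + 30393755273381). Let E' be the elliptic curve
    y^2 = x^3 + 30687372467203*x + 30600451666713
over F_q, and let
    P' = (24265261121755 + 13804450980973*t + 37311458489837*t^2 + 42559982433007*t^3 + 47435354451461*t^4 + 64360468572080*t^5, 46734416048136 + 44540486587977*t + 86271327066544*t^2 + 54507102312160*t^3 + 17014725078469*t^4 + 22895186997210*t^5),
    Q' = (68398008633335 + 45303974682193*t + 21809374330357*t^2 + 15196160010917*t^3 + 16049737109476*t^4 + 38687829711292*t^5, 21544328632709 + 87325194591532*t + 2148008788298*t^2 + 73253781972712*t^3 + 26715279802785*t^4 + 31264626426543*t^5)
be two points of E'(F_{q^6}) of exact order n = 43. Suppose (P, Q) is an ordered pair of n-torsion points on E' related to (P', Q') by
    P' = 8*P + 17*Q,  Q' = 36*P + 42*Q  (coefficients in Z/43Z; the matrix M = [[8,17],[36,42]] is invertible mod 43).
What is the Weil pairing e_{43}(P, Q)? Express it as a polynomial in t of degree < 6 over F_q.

84667659289657 + 71566152119093*t + 52998732329040*t^2 + 42838566513143*t^3 + 38303141598095*t^4 + 78952414561311*t^5

e_{43}(aP+bQ,cP+dQ) = e_{43}(P,Q)^(ad-bc); with (a,b,c,d)=(8,17,36,42) this gives the det-43 law.
Hence e(P,Q) = e(P',Q')^{31} where 31 = 25^{-1} mod 43.
n = 43 = (101011)_2 (6 bits, wt 4); accumulate f_{43,P'}(Q'+S)/f_{43,P'}(S) along the 5-step ladder.
The quotient is 31505137941551 + 50113983812421*t + 77937415576354*t^2 + 51786675757496*t^3 + 44089217254986*t^4 + 55666586707391*t^5.
Hence e(P,Q) = 84667659289657 + 71566152119093*t + 52998732329040*t^2 + 42838566513143*t^3 + 38303141598095*t^4 + 78952414561311*t^5 in F_{88301953639087^6}^*.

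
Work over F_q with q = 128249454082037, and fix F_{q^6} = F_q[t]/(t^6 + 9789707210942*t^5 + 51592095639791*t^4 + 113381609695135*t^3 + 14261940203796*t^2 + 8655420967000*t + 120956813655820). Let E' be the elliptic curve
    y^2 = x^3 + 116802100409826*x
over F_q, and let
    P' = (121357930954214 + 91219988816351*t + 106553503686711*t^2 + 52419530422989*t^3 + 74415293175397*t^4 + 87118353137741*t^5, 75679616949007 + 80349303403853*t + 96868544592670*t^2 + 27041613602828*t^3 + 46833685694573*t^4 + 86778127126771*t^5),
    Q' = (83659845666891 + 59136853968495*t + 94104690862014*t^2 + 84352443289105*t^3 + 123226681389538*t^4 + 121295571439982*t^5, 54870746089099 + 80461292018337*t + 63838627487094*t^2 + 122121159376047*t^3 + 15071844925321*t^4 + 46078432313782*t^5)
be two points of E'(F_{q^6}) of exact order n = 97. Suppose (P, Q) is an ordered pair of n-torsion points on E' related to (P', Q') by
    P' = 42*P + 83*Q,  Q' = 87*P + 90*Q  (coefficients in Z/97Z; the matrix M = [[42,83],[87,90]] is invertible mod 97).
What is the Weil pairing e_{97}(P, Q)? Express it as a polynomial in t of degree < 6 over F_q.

Under M = [[42,83],[87,90]] in GL_2(Z/97), e_{97}(P',Q') = e_{97}(P,Q)^(42*90-83*87 mod 97).
Inverting 51 mod 97: 78. Thus e_{97}(P,Q) = e(P',Q')^{78}.
n = 97 = (1100001)_2 (7 bits, wt 3); accumulate f_{97,P'}(Q'+S)/f_{97,P'}(S) along the 6-step ladder.
e_{97}(P',Q') = 37400835959059 + 77527795366393*t + 63293103982963*t^2 + 88582948877541*t^3 + 122384819504463*t^4 + 86171639107663*t^5.
(37400835959059 + 77527795366393*t + 63293103982963*t^2 + 88582948877541*t^3 + 122384819504463*t^4 + 86171639107663*t^5)^{78} mod (128249454082037,f) = 92049998004373 + 103502488277760*t + 19833938895342*t^2 + 90972448509616*t^3 + 100872716701501*t^4 + 8523334794099*t^5.

92049998004373 + 103502488277760*t + 19833938895342*t^2 + 90972448509616*t^3 + 100872716701501*t^4 + 8523334794099*t^5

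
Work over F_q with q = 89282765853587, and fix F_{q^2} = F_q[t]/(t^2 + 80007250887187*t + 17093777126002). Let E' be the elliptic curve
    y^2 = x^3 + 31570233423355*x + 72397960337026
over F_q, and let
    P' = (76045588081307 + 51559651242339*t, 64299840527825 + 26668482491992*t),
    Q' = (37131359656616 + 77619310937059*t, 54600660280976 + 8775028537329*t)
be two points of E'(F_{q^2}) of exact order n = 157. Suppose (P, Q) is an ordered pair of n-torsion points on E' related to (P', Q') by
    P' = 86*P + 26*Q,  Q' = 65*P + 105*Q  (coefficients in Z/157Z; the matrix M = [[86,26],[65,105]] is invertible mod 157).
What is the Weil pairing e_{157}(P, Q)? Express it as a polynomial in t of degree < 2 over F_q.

Alternating bilinearity on E[157] (values in mu_{157} in F_{89282765853587^2}) gives e(P',Q') = e(P,Q)^det(M).
Inverting 118 mod 157: 4. Thus e_{157}(P,Q) = e(P',Q')^{4}.
Miller loop for e_{157} over F_{89282765853587^2}: bits of 157 = 10011101; 7 double steps + 4 add steps, l/v at each.
f_P(D_Q)/f_Q(D_P) = 83331076424050 + 77767595944329*t.
Finally e_{157}(P,Q) = 39535065448925 + 39746034686338*t.

39535065448925 + 39746034686338*t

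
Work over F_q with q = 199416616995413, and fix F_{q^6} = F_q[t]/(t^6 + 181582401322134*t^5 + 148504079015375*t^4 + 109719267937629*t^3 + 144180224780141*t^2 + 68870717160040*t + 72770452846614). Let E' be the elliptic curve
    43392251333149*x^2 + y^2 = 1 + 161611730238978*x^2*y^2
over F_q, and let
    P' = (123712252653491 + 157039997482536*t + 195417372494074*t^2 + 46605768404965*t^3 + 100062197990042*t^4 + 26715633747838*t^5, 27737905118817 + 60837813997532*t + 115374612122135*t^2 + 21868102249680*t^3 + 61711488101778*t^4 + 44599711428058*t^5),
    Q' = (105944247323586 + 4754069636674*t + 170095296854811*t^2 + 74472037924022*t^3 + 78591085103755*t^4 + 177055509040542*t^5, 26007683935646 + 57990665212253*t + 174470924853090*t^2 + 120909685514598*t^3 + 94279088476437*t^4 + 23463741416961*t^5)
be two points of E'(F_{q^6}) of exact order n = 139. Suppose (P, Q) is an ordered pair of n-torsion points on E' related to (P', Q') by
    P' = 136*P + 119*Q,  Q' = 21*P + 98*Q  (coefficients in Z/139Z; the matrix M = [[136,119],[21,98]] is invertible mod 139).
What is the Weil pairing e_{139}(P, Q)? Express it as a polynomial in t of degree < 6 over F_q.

Under M = [[136,119],[21,98]] in GL_2(Z/139), e_{139}(P',Q') = e_{139}(P,Q)^(136*98-119*21 mod 139).
So e_{139}(P,Q) = e_{139}(P',Q')^{32}, since 126*32 = 1 mod 139.
Edwards a_E,d_E -> Montgomery A=170669627781078,B=17973836326497 -> Weierstrass 105346520222264,69903416155704 via alpha=67403433094590,beta=20299284522396.
Double-and-add over 10001011: 8-1 doublings, 4-1 additions; each step l_{T,T}/v_{2T} or l_{T,P'}/v at Q'+S for random S.
f_P(D_Q)/f_Q(D_P) = 185377472664891 + 11908068607085*t + 95172068790427*t^2 + 124441150711931*t^3 + 185697825648988*t^4 + 125810587540410*t^5.
Hence e(P,Q) = 152869444620225 + 39939714072189*t + 164038112926555*t^2 + 176061832553192*t^3 + 113440652645953*t^4 + 131887944963272*t^5 in F_{199416616995413^6}^*.

152869444620225 + 39939714072189*t + 164038112926555*t^2 + 176061832553192*t^3 + 113440652645953*t^4 + 131887944963272*t^5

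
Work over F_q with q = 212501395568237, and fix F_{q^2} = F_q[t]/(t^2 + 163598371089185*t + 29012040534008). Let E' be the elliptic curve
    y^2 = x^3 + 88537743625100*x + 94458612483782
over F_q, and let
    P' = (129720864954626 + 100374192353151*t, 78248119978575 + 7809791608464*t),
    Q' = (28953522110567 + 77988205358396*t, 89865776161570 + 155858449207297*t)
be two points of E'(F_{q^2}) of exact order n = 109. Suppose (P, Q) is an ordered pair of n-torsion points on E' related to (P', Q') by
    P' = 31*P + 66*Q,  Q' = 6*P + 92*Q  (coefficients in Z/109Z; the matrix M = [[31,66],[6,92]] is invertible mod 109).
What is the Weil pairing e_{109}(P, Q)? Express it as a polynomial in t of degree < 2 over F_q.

Alternating bilinearity on E[109] (values in mu_{109} in F_{212501395568237^2}) gives e(P',Q') = e(P,Q)^det(M).
det(M) mod 109 = 58; its inverse in (Z/109)^* is 47 (check: 58*47 mod 109 = 1).
Double-and-add over 1101101: 7-1 doublings, 5-1 additions; each step l_{T,T}/v_{2T} or l_{T,P'}/v at Q'+S for random S.
Miller gives e_{109}(P',Q') = 167650606912719 + 43389325340055*t in F_{212501395568237^2}.
Thus e_{109}(P,Q) = 93602771701010 + 124459448215500*t.

93602771701010 + 124459448215500*t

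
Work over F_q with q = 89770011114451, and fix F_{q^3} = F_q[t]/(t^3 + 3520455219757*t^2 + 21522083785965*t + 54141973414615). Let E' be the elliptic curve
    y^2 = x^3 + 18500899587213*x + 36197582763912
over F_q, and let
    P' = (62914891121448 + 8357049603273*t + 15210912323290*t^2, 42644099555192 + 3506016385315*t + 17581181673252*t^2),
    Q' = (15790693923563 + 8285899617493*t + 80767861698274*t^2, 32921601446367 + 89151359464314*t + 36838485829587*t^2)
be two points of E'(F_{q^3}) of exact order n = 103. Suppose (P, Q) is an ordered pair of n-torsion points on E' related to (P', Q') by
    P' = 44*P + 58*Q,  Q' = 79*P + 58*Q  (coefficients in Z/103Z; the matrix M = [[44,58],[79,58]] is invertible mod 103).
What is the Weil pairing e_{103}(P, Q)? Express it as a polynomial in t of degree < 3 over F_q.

Since e_{103}(P,P)=e_{103}(Q,Q)=1 and e_{103}(Q,P)=e_{103}(P,Q)^{-1}, expanding e_{103}(44*P + 58*Q,79*P + 58*Q) leaves e(P,Q)^det(M).
det(M) mod 103 = 30; its inverse in (Z/103)^* is 79 (check: 30*79 mod 103 = 1).
Build f_{103,P'} and f_{103,Q'} via the 7-bit ladder of 103=1100111_2; evaluate at shifted divisors; quotient in F_{89770011114451^3}.
Result: e(P',Q') = 58810691723781 + 51462641193207*t + 1177830586359*t^2.
e_{103}(P,Q) = (58810691723781 + 51462641193207*t + 1177830586359*t^2)^{79} = 82853773733799 + 34884112743035*t + 34371100353092*t^2.

82853773733799 + 34884112743035*t + 34371100353092*t^2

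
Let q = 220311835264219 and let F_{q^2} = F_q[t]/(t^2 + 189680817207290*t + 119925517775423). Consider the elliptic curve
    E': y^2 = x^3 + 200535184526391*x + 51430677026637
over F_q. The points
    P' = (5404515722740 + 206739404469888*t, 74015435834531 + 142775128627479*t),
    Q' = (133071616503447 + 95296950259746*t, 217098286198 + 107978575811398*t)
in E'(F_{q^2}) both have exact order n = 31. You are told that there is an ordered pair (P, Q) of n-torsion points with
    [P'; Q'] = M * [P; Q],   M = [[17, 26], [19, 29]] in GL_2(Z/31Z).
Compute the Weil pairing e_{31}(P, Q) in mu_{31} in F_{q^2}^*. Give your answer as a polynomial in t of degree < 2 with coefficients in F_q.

Alternating bilinearity on E[31] (values in mu_{31} in F_{220311835264219^2}) gives e(P',Q') = e(P,Q)^det(M).
det M = 17*29 - 26*19 = -1 = 30 (mod 31); 30^{-1} = 30 (mod 31).
Build f_{31,P'} and f_{31,Q'} via the 5-bit ladder of 31=11111_2; evaluate at shifted divisors; quotient in F_{220311835264219^2}.
e_{31}(P',Q') = 57627354459777 + 212924977506293*t.
Hence e(P,Q) = 49435148259902 + 7386857757926*t in F_{220311835264219^2}^*.

49435148259902 + 7386857757926*t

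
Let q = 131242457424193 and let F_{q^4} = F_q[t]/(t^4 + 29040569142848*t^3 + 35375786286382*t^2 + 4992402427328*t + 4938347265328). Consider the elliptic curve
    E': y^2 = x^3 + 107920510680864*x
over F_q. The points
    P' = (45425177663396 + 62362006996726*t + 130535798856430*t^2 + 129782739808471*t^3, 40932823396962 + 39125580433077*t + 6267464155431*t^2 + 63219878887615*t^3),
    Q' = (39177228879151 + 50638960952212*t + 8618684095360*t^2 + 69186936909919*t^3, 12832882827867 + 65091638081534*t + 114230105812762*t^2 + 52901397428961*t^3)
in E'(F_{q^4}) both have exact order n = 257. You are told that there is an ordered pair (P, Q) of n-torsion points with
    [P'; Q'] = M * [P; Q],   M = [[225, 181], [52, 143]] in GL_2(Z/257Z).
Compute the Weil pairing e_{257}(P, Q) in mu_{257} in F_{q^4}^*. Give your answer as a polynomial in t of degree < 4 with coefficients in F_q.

Since e_{257}(P,P)=e_{257}(Q,Q)=1 and e_{257}(Q,P)=e_{257}(P,Q)^{-1}, expanding e_{257}(225*P + 181*Q,52*P + 143*Q) leaves e(P,Q)^det(M).
det(M) mod 257 = 147; its inverse in (Z/257)^* is 7 (check: 147*7 mod 257 = 1).
Run Miller on y^2=x^3+107920510680864*x over F_{131242457424193}: ladder 100000001 (9 bits); e = f_P(D_Q)/f_Q(D_P).
Miller gives e_{257}(P',Q') = 38375475088804 + 120477677772194*t + 122125800950828*t^2 + 18127238168385*t^3 in F_{131242457424193^4}.
(38375475088804 + 120477677772194*t + 122125800950828*t^2 + 18127238168385*t^3)^{7} mod (131242457424193,f) = 32932350788032 + 26880708610811*t + 23708923828898*t^2 + 44383365581600*t^3.

32932350788032 + 26880708610811*t + 23708923828898*t^2 + 44383365581600*t^3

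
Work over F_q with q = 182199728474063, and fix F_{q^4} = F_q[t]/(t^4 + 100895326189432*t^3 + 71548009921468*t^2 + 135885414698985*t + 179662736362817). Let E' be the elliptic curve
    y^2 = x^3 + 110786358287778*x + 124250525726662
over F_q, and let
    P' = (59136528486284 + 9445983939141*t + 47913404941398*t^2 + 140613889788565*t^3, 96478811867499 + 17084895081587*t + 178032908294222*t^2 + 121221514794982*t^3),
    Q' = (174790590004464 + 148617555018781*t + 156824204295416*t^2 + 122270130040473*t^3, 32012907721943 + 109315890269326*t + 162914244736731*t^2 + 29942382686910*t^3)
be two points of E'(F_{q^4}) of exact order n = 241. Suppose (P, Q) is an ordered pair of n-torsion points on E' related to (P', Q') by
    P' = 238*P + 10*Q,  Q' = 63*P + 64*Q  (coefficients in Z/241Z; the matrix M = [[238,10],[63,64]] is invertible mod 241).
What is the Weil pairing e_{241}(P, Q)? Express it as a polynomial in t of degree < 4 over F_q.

Under M = [[238,10],[63,64]] in GL_2(Z/241), e_{241}(P',Q') = e_{241}(P,Q)^(238*64-10*63 mod 241).
Inverting 142 mod 241: 185. Thus e_{241}(P,Q) = e(P',Q')^{185}.
Build f_{241,P'} and f_{241,Q'} via the 8-bit ladder of 241=11110001_2; evaluate at shifted divisors; quotient in F_{182199728474063^4}.
The quotient is 59408444126692 + 34559522004769*t + 168614181354604*t^2 + 177131416525874*t^3.
Thus e_{241}(P,Q) = 99450591340996 + 26854546043468*t + 22457856864670*t^2 + 91456155034659*t^3.

99450591340996 + 26854546043468*t + 22457856864670*t^2 + 91456155034659*t^3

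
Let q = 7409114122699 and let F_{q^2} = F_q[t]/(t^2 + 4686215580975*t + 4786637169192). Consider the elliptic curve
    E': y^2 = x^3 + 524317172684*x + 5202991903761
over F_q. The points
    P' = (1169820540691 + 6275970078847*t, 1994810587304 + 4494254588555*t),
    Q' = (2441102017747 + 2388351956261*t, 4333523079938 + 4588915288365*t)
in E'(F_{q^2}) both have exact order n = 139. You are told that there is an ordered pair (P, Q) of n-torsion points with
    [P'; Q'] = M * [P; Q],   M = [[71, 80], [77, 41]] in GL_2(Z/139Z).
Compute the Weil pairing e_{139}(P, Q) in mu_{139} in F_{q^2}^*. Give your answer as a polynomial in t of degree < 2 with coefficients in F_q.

6479561054113 + 2905646162368*t

Under M = [[71,80],[77,41]] in GL_2(Z/139), e_{139}(P',Q') = e_{139}(P,Q)^(71*41-80*77 mod 139).
71*41 - 80*77 = -3249; reduced mod 139: det = 87, inverse 8.
n = 139 = (10001011)_2 (8 bits, wt 4); accumulate f_{139,P'}(Q'+S)/f_{139,P'}(S) along the 7-step ladder.
Result: e(P',Q') = 290112134542 + 4081638208114*t.
(290112134542 + 4081638208114*t)^{8} mod (7409114122699,f) = 6479561054113 + 2905646162368*t.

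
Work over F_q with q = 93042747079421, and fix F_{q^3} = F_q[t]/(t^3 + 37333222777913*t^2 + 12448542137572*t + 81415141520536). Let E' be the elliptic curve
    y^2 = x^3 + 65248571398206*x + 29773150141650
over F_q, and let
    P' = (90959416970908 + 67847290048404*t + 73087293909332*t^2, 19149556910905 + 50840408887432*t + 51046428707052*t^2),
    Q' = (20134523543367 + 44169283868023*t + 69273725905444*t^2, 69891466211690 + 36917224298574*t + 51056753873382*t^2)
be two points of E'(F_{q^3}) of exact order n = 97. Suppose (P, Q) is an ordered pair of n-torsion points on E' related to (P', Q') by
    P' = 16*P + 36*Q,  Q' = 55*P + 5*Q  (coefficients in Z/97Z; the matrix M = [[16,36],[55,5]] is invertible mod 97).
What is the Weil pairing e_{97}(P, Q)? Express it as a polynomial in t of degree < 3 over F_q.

38010092617181 + 51357418675359*t + 18992187183569*t^2

The 97-Weil pairing on E[97] over F_{93042747079421} is alternating-bilinear: e_{97}(P',Q') = e_{97}(P,Q)^det(M).
det(M) mod 97 = 40; its inverse in (Z/97)^* is 17 (check: 40*17 mod 97 = 1).
Build f_{97,P'} and f_{97,Q'} via the 7-bit ladder of 97=1100001_2; evaluate at shifted divisors; quotient in F_{93042747079421^3}.
Result: e(P',Q') = 49961659431782 + 16692987352583*t + 85682222534708*t^2.
Finally e_{97}(P,Q) = 38010092617181 + 51357418675359*t + 18992187183569*t^2.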